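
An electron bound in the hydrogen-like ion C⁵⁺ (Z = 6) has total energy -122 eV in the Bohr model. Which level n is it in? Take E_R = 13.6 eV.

2

E_n = −E_R Z²/n² ⇒ n² = E_R Z²/(−E_n) = 13.6 × 6² / 122 ≈ 4.01
n = 2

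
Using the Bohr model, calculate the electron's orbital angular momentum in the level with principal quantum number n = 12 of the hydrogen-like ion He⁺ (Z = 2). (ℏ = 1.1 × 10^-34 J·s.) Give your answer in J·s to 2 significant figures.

1.3 × 10^-33 J·s

L_n = nℏ = 12 × 1.1 × 10^-34 = 1.3 × 10^-33 J·s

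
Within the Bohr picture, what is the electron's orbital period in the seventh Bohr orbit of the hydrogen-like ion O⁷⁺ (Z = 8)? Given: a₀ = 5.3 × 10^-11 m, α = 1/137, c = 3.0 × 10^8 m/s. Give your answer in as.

r = n²a₀/Z = 7²·5.3 × 10^-11/8 = 3.2 × 10^-10 m
v = Zαc/n = 8·0.0073·3.0 × 10^8/7 = 2.5 × 10^6 m/s
T = 2πr/v = 8.2 × 10^-16 s = 820 as

820 as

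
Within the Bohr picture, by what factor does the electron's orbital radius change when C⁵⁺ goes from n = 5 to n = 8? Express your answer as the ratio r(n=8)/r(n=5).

r ∝ Z^-1 · n^2; with Z fixed, r ∝ n^2.
r(n=8)/r(n=5) = (8/5)^2 = 64/25

64/25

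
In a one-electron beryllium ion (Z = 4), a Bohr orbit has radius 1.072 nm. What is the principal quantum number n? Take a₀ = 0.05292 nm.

r_n = n²a₀/Z ⇒ n² = rZ/a₀ = 1.072 × 4 / 0.05292 ≈ 81.03
n = 9

9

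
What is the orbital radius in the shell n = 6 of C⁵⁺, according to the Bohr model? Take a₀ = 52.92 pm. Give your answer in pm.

317.5 pm

r_n = n²a₀/Z = 6² × 52.92 / 6
    = 36 × 52.92 / 6 = 317.5 pm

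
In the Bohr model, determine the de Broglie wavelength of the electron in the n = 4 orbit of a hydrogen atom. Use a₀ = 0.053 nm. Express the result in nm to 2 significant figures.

1.3 nm

The Bohr quantisation condition is nλ = 2πr_n.
r_n = n²a₀/Z = 0.85 nm
λ = 2πr_n/n = 2π·0.85/4 = 1.3 nm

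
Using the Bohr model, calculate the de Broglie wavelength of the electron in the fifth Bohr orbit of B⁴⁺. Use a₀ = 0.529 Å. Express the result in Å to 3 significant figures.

The Bohr quantisation condition is nλ = 2πr_n.
r_n = n²a₀/Z = 2.65 Å
λ = 2πr_n/n = 2π·2.65/5 = 3.32 Å

3.32 Å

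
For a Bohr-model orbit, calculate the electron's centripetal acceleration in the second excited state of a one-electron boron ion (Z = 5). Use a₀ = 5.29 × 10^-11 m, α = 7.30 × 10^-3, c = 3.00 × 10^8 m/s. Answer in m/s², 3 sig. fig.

1.40 × 10^23 m/s²

r = n²a₀/Z = 9.52 × 10^-11 m, v = Zαc/n = 3.65 × 10^6 m/s
a = v²/r = (3.65 × 10^6)² / 9.52 × 10^-11 = 1.40 × 10^23 m/s²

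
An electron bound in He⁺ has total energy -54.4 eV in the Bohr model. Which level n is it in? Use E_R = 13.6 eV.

1

E_n = −E_R Z²/n² ⇒ n² = E_R Z²/(−E_n) = 13.6 × 2² / 54.4 ≈ 1.00
n = 1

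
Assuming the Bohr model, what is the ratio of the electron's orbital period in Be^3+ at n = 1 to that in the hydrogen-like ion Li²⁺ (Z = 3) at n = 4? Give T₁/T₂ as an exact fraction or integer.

9/1024

T ∝ Z^-2 · n^3
T₁/T₂ = (4/3)^-2 · (1/4)^3 = 9/1024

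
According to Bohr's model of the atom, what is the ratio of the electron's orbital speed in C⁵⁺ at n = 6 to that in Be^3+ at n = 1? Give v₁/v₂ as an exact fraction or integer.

v ∝ Z^1 · n^-1
v₁/v₂ = (6/4)^1 · (6/1)^-1 = 1/4

1/4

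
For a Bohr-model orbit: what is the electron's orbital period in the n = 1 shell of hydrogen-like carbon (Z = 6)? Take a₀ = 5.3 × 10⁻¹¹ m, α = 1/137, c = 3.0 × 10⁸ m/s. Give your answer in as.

4.2 as

r = n²a₀/Z = 1²·5.3 × 10⁻¹¹/6 = 8.8 × 10⁻¹² m
v = Zαc/n = 6·0.0073·3.0 × 10⁸/1 = 1.3 × 10⁷ m/s
T = 2πr/v = 4.2 × 10⁻¹⁸ s = 4.2 as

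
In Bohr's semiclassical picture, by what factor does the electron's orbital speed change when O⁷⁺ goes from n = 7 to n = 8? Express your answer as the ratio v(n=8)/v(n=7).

v ∝ Z^1 · n^-1; with Z fixed, v ∝ n^-1.
v(n=8)/v(n=7) = (8/7)^-1 = 7/8

7/8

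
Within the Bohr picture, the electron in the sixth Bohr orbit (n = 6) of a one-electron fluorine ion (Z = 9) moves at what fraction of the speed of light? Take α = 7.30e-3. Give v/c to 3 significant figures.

v_n = Zαc/n, so v/c = Zα/n = 9 × 0.00730 / 6 = 0.0109

0.0109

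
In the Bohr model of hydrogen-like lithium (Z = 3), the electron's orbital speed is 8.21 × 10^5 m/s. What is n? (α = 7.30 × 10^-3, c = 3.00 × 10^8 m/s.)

v_n = Zαc/n ⇒ n = Zαc/v = 3 × 0.00730 × 3.00 × 10^8 / 8.21 × 10^5 ≈ 8.00
n = 8

8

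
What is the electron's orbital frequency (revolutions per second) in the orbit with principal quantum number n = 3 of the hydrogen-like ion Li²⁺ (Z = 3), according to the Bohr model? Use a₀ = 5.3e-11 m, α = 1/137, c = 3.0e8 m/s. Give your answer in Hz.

r = n²a₀/Z = 1.6e-10 m, v = Zαc/n = 2.2e6 m/s
f = v/(2πr) = 2.2e15 Hz

2.2e15 Hz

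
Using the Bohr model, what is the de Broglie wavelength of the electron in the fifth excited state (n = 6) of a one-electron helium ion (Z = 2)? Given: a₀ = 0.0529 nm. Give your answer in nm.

0.997 nm

The Bohr quantisation condition is nλ = 2πr_n.
r_n = n²a₀/Z = 0.952 nm
λ = 2πr_n/n = 2π·0.952/6 = 0.997 nm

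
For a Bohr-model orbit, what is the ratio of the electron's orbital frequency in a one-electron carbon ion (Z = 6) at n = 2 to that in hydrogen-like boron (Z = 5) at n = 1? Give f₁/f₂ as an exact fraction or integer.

f ∝ Z^2 · n^-3
f₁/f₂ = (6/5)^2 · (2/1)^-3 = 9/50

9/50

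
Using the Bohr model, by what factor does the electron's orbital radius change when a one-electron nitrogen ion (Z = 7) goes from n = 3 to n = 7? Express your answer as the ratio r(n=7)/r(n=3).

49/9

r ∝ Z^-1 · n^2; with Z fixed, r ∝ n^2.
r(n=7)/r(n=3) = (7/3)^2 = 49/9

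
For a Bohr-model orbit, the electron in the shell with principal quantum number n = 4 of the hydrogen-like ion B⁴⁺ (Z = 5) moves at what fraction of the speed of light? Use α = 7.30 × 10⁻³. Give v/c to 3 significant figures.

0.00912

v_n = Zαc/n, so v/c = Zα/n = 5 × 0.00730 / 4 = 0.00912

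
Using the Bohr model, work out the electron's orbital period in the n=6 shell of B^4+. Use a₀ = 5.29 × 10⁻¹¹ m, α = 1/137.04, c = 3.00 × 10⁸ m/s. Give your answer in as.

r = n²a₀/Z = 6²·5.29 × 10⁻¹¹/5 = 3.81 × 10⁻¹⁰ m
v = Zαc/n = 5·0.00730·3.00 × 10⁸/6 = 1.82 × 10⁶ m/s
T = 2πr/v = 1.31 × 10⁻¹⁵ s = 1310 as

1310 as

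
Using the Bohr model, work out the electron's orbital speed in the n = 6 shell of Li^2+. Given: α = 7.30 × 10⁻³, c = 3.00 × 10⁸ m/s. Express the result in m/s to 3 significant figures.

1.09 × 10⁶ m/s

v_n = Zαc/n = 3 × 0.00730 × 3.00 × 10⁸ / 6
    = 1.09 × 10⁶ m/s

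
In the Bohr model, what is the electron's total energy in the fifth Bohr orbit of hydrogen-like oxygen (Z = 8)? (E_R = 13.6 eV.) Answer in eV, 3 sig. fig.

-34.8 eV

E_n = −E_R·Z²/n² = −13.6 × 8²/5² = -34.8 eV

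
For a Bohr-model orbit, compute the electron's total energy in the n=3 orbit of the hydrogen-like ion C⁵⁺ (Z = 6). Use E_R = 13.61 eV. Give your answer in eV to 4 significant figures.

-54.44 eV

E_n = −E_R·Z²/n² = −13.61 × 6²/3² = -54.44 eV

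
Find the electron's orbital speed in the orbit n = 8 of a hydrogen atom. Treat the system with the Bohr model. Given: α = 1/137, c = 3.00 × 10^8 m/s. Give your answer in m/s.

v_n = Zαc/n = 1 × 0.00730 × 3.00 × 10^8 / 8
    = 2.74 × 10^5 m/s

2.74 × 10^5 m/s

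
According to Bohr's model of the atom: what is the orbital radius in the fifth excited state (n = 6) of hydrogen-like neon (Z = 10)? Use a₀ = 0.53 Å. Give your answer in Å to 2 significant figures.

r_n = n²a₀/Z = 6² × 0.53 / 10
    = 36 × 0.53 / 10 = 1.9 Å

1.9 Å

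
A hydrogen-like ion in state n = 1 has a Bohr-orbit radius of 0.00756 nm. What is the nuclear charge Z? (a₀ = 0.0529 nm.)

7

r_n = n²a₀/Z ⇒ Z = n²a₀/r = 1² × 0.0529 / 0.00756 ≈ 7.00
Z = 7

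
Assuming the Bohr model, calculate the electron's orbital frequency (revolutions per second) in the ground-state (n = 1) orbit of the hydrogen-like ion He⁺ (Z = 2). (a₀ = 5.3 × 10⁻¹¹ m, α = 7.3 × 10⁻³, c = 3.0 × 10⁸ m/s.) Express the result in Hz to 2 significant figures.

r = n²a₀/Z = 2.6 × 10⁻¹¹ m, v = Zαc/n = 4.4 × 10⁶ m/s
f = v/(2πr) = 2.6 × 10¹⁶ Hz

2.6 × 10¹⁶ Hz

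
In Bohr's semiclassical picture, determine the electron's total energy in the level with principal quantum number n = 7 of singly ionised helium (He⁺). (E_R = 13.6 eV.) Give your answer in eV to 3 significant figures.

-1.11 eV

E_n = −E_R·Z²/n² = −13.6 × 2²/7² = -1.11 eV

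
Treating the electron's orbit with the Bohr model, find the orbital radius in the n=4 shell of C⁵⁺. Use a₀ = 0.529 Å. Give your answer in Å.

r_n = n²a₀/Z = 4² × 0.529 / 6
    = 16 × 0.529 / 6 = 1.41 Å

1.41 Å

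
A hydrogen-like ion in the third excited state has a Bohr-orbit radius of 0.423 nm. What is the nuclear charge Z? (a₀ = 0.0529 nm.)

r_n = n²a₀/Z ⇒ Z = n²a₀/r = 4² × 0.0529 / 0.423 ≈ 2.00
Z = 2

2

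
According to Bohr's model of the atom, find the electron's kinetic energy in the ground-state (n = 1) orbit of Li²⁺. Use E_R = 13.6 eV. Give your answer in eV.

122 eV

For a Coulomb orbit the virial theorem gives K = −E_n.
E_n = −E_R·Z²/n², so K = E_R·Z²/n² = 13.6 × 3²/1² = 122 eV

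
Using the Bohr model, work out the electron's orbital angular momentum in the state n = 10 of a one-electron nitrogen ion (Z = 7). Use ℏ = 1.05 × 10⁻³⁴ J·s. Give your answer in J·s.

L_n = nℏ = 10 × 1.05 × 10⁻³⁴ = 1.05 × 10⁻³³ J·s

1.05 × 10⁻³³ J·s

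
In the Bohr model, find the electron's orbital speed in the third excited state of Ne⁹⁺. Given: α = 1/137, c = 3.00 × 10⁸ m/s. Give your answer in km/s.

v_n = Zαc/n = 10 × 0.00730 × 3.00 × 10⁸ / 4
    = 5470 km/s

5470 km/s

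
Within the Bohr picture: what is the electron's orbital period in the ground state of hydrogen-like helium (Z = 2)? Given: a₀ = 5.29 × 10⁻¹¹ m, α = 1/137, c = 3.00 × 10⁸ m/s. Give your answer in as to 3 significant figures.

r = n²a₀/Z = 1²·5.29 × 10⁻¹¹/2 = 2.65 × 10⁻¹¹ m
v = Zαc/n = 2·0.00730·3.00 × 10⁸/1 = 4.38 × 10⁶ m/s
T = 2πr/v = 3.79 × 10⁻¹⁷ s = 37.9 as

37.9 as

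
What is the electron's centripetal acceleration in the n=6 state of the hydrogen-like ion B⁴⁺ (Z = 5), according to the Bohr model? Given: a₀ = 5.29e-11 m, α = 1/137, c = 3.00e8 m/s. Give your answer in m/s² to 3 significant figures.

8.74e21 m/s²

r = n²a₀/Z = 3.81e-10 m, v = Zαc/n = 1.82e6 m/s
a = v²/r = (1.82e6)² / 3.81e-10 = 8.74e21 m/s²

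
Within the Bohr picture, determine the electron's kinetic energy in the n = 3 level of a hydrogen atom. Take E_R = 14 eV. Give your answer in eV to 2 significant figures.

For a Coulomb orbit the virial theorem gives K = −E_n.
E_n = −E_R·Z²/n², so K = E_R·Z²/n² = 14 × 1²/3² = 1.6 eV

1.6 eV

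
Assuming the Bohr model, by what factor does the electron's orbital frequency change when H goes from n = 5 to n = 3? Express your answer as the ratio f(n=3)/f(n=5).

125/27

f ∝ Z^2 · n^-3; with Z fixed, f ∝ n^-3.
f(n=3)/f(n=5) = (3/5)^-3 = 125/27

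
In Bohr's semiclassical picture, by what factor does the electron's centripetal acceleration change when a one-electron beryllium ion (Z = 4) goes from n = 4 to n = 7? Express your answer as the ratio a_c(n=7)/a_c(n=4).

a_c ∝ Z^3 · n^-4; with Z fixed, a_c ∝ n^-4.
a_c(n=7)/a_c(n=4) = (7/4)^-4 = 256/2401

256/2401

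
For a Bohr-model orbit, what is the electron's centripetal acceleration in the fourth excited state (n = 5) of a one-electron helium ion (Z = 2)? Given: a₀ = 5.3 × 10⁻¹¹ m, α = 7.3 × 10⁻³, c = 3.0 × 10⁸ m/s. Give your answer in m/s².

1.2 × 10²¹ m/s²

r = n²a₀/Z = 6.6 × 10⁻¹⁰ m, v = Zαc/n = 8.8 × 10⁵ m/s
a = v²/r = (8.8 × 10⁵)² / 6.6 × 10⁻¹⁰ = 1.2 × 10²¹ m/s²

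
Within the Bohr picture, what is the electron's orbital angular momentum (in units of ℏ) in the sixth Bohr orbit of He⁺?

L_n = nℏ, so L/ℏ = n = 6.

6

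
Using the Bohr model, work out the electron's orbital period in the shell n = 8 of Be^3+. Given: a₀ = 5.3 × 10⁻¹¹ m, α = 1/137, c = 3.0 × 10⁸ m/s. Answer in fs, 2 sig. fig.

r = n²a₀/Z = 8²·5.3 × 10⁻¹¹/4 = 8.5 × 10⁻¹⁰ m
v = Zαc/n = 4·0.0073·3.0 × 10⁸/8 = 1.1 × 10⁶ m/s
T = 2πr/v = 4.9 × 10⁻¹⁵ s = 4.9 fs

4.9 fs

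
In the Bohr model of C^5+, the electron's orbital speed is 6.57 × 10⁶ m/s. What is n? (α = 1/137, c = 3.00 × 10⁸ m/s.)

2

v_n = Zαc/n ⇒ n = Zαc/v = 6 × 0.00730 × 3.00 × 10⁸ / 6.57 × 10⁶ ≈ 2.00
n = 2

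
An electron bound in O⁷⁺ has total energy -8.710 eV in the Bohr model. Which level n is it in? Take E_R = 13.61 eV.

10

E_n = −E_R Z²/n² ⇒ n² = E_R Z²/(−E_n) = 13.61 × 8² / 8.710 ≈ 100.00
n = 10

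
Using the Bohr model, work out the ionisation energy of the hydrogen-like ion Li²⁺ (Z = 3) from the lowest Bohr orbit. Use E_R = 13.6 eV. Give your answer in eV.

122 eV

E_n = −E_R·Z²/n² = −13.6 × 3²/1² eV = -122 eV
Ionisation energy = −E_n = 122 eV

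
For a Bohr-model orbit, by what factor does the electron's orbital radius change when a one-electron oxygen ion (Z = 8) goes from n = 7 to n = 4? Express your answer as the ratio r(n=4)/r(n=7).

r ∝ Z^-1 · n^2; with Z fixed, r ∝ n^2.
r(n=4)/r(n=7) = (4/7)^2 = 16/49

16/49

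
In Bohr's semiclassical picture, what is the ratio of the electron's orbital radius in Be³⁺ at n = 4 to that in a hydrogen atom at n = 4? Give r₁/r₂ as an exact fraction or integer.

r ∝ Z^-1 · n^2
r₁/r₂ = (4/1)^-1 · (4/4)^2 = 1/4

1/4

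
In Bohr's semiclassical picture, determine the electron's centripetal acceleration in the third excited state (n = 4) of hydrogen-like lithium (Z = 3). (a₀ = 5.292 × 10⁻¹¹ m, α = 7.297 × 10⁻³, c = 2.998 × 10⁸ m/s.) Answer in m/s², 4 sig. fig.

r = n²a₀/Z = 2.822 × 10⁻¹⁰ m, v = Zαc/n = 1.641 × 10⁶ m/s
a = v²/r = (1.641 × 10⁶)² / 2.822 × 10⁻¹⁰ = 9.538 × 10²¹ m/s²

9.538 × 10²¹ m/s²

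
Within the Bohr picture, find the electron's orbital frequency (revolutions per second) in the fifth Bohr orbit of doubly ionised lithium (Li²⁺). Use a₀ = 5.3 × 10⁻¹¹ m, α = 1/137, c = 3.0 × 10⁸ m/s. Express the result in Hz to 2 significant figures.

4.7 × 10¹⁴ Hz

r = n²a₀/Z = 4.4 × 10⁻¹⁰ m, v = Zαc/n = 1.3 × 10⁶ m/s
f = v/(2πr) = 4.7 × 10¹⁴ Hz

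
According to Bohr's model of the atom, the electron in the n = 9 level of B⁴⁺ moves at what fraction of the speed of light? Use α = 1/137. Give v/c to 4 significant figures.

v_n = Zαc/n, so v/c = Zα/n = 5 × 0.007299 / 9 = 0.004055

0.004055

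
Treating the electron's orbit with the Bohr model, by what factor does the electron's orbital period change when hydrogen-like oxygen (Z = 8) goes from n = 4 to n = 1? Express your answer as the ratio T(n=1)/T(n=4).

1/64

T ∝ Z^-2 · n^3; with Z fixed, T ∝ n^3.
T(n=1)/T(n=4) = (1/4)^3 = 1/64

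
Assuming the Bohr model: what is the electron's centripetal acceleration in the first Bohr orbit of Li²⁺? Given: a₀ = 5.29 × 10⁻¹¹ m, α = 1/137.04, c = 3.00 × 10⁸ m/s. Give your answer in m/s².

2.45 × 10²⁴ m/s²

r = n²a₀/Z = 1.76 × 10⁻¹¹ m, v = Zαc/n = 6.57 × 10⁶ m/s
a = v²/r = (6.57 × 10⁶)² / 1.76 × 10⁻¹¹ = 2.45 × 10²⁴ m/s²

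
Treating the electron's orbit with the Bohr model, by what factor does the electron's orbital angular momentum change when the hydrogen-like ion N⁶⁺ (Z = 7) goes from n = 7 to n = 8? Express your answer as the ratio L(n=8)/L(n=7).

L = nℏ depends only on n, so L ∝ n.
L(n=8)/L(n=7) = (8/7)^1 = 8/7

8/7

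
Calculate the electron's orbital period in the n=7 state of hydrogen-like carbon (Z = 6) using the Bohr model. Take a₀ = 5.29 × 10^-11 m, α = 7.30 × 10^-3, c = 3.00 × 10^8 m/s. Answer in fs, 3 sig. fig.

1.45 fs

r = n²a₀/Z = 7²·5.29 × 10^-11/6 = 4.32 × 10^-10 m
v = Zαc/n = 6·0.00730·3.00 × 10^8/7 = 1.88 × 10^6 m/s
T = 2πr/v = 1.45 × 10^-15 s = 1.45 fs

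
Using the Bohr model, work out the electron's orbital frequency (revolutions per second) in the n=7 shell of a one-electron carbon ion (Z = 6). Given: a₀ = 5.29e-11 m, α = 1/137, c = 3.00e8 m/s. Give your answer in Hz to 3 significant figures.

6.91e14 Hz

r = n²a₀/Z = 4.32e-10 m, v = Zαc/n = 1.88e6 m/s
f = v/(2πr) = 6.91e14 Hz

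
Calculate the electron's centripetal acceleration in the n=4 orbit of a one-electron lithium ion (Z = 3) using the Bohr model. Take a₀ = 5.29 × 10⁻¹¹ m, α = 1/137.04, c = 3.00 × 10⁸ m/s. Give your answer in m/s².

r = n²a₀/Z = 2.82 × 10⁻¹⁰ m, v = Zαc/n = 1.64 × 10⁶ m/s
a = v²/r = (1.64 × 10⁶)² / 2.82 × 10⁻¹⁰ = 9.55 × 10²¹ m/s²

9.55 × 10²¹ m/s²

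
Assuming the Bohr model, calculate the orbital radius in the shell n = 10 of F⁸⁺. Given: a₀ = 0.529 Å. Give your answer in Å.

r_n = n²a₀/Z = 10² × 0.529 / 9
    = 100 × 0.529 / 9 = 5.88 Å

5.88 Å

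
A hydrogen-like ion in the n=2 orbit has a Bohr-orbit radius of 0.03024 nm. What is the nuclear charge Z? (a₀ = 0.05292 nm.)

7

r_n = n²a₀/Z ⇒ Z = n²a₀/r = 2² × 0.05292 / 0.03024 ≈ 7.00
Z = 7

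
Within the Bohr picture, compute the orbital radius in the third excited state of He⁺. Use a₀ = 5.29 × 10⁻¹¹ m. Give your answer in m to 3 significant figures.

4.23 × 10⁻¹⁰ m

r_n = n²a₀/Z = 4² × 5.29 × 10⁻¹¹ / 2
    = 16 × 5.29 × 10⁻¹¹ / 2 = 4.23 × 10⁻¹⁰ m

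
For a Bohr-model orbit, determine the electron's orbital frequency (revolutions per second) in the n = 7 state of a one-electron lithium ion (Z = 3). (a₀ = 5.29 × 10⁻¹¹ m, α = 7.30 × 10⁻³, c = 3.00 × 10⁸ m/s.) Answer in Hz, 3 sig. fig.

1.73 × 10¹⁴ Hz

r = n²a₀/Z = 8.64 × 10⁻¹⁰ m, v = Zαc/n = 9.39 × 10⁵ m/s
f = v/(2πr) = 1.73 × 10¹⁴ Hz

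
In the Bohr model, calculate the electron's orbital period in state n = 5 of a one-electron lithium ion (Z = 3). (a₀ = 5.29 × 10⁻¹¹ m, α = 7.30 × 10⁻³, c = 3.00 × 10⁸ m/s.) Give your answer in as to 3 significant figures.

2110 as

r = n²a₀/Z = 5²·5.29 × 10⁻¹¹/3 = 4.41 × 10⁻¹⁰ m
v = Zαc/n = 3·0.00730·3.00 × 10⁸/5 = 1.31 × 10⁶ m/s
T = 2πr/v = 2.11 × 10⁻¹⁵ s = 2110 as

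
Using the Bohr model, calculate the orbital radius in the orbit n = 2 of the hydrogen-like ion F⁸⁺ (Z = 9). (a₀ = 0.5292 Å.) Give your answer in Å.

r_n = n²a₀/Z = 2² × 0.5292 / 9
    = 4 × 0.5292 / 9 = 0.2352 Å

0.2352 Å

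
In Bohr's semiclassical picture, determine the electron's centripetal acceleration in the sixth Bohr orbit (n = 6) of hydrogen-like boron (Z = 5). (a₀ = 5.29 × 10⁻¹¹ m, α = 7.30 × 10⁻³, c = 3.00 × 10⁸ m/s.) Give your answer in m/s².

8.74 × 10²¹ m/s²

r = n²a₀/Z = 3.81 × 10⁻¹⁰ m, v = Zαc/n = 1.82 × 10⁶ m/s
a = v²/r = (1.82 × 10⁶)² / 3.81 × 10⁻¹⁰ = 8.74 × 10²¹ m/s²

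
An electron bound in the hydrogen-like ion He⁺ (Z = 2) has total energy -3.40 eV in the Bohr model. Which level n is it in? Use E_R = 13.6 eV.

4

E_n = −E_R Z²/n² ⇒ n² = E_R Z²/(−E_n) = 13.6 × 2² / 3.40 ≈ 16.00
n = 4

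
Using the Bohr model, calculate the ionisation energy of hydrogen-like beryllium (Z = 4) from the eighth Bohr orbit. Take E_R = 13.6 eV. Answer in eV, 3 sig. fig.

3.40 eV

E_n = −E_R·Z²/n² = −13.6 × 4²/8² eV = -3.40 eV
Ionisation energy = −E_n = 3.40 eV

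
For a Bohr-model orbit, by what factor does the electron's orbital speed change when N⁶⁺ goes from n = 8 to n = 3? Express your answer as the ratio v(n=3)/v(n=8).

v ∝ Z^1 · n^-1; with Z fixed, v ∝ n^-1.
v(n=3)/v(n=8) = (3/8)^-1 = 8/3

8/3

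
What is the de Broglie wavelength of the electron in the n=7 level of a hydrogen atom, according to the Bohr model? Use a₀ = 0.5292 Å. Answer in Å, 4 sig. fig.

23.28 Å

The Bohr quantisation condition is nλ = 2πr_n.
r_n = n²a₀/Z = 25.93 Å
λ = 2πr_n/n = 2π·25.93/7 = 23.28 Å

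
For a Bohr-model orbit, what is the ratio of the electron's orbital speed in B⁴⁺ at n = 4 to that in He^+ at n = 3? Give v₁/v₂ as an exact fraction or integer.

15/8

v ∝ Z^1 · n^-1
v₁/v₂ = (5/2)^1 · (4/3)^-1 = 15/8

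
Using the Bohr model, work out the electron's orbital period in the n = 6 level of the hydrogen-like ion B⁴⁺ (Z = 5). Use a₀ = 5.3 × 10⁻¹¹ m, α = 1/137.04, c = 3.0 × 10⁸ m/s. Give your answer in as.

r = n²a₀/Z = 6²·5.3 × 10⁻¹¹/5 = 3.8 × 10⁻¹⁰ m
v = Zαc/n = 5·0.0073·3.0 × 10⁸/6 = 1.8 × 10⁶ m/s
T = 2πr/v = 1.3 × 10⁻¹⁵ s = 1300 as

1300 as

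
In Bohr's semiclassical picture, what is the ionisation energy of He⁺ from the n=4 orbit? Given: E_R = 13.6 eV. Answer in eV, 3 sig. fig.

E_n = −E_R·Z²/n² = −13.6 × 2²/4² eV = -3.40 eV
Ionisation energy = −E_n = 3.40 eV

3.40 eV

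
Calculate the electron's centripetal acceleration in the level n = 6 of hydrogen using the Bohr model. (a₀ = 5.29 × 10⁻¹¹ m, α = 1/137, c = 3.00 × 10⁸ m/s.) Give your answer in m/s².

r = n²a₀/Z = 1.90 × 10⁻⁹ m, v = Zαc/n = 3.65 × 10⁵ m/s
a = v²/r = (3.65 × 10⁵)² / 1.90 × 10⁻⁹ = 6.99 × 10¹⁹ m/s²

6.99 × 10¹⁹ m/s²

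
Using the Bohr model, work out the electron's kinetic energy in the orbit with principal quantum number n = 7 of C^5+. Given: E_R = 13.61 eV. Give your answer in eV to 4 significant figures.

9.999 eV

For a Coulomb orbit the virial theorem gives K = −E_n.
E_n = −E_R·Z²/n², so K = E_R·Z²/n² = 13.61 × 6²/7² = 9.999 eV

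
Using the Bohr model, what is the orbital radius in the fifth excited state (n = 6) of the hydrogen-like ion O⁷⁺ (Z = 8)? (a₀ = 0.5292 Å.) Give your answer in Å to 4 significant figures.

2.381 Å

r_n = n²a₀/Z = 6² × 0.5292 / 8
    = 36 × 0.5292 / 8 = 2.381 Å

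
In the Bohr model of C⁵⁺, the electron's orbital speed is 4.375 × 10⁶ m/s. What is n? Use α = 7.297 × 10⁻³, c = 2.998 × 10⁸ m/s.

3

v_n = Zαc/n ⇒ n = Zαc/v = 6 × 0.007297 × 2.998 × 10⁸ / 4.375 × 10⁶ ≈ 3.00
n = 3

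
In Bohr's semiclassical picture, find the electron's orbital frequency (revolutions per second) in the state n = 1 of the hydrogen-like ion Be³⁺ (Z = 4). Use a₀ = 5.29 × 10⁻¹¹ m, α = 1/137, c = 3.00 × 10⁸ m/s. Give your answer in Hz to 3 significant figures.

r = n²a₀/Z = 1.32 × 10⁻¹¹ m, v = Zαc/n = 8.76 × 10⁶ m/s
f = v/(2πr) = 1.05 × 10¹⁷ Hz

1.05 × 10¹⁷ Hz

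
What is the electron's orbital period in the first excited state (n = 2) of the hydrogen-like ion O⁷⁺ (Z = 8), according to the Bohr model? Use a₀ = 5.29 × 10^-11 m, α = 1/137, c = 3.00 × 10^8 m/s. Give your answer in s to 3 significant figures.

r = n²a₀/Z = 2²·5.29 × 10^-11/8 = 2.65 × 10^-11 m
v = Zαc/n = 8·0.00730·3.00 × 10^8/2 = 8.76 × 10^6 m/s
T = 2πr/v = 1.90 × 10^-17 s

1.90 × 10^-17 s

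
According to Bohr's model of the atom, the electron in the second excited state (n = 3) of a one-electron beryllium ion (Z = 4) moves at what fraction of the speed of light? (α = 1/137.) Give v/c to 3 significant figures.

v_n = Zαc/n, so v/c = Zα/n = 4 × 0.00730 / 3 = 0.00973

0.00973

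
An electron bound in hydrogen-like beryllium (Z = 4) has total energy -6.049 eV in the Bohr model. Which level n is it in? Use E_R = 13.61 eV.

6

E_n = −E_R Z²/n² ⇒ n² = E_R Z²/(−E_n) = 13.61 × 4² / 6.049 ≈ 36.00
n = 6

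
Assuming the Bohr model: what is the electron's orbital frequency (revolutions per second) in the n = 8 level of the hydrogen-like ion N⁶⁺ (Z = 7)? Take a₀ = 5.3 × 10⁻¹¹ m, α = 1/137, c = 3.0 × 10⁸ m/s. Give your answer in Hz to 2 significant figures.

6.3 × 10¹⁴ Hz

r = n²a₀/Z = 4.8 × 10⁻¹⁰ m, v = Zαc/n = 1.9 × 10⁶ m/s
f = v/(2πr) = 6.3 × 10¹⁴ Hz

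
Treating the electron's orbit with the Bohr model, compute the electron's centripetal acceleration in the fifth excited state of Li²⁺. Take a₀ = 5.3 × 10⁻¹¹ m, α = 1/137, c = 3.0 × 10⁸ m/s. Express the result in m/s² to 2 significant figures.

1.9 × 10²¹ m/s²

r = n²a₀/Z = 6.4 × 10⁻¹⁰ m, v = Zαc/n = 1.1 × 10⁶ m/s
a = v²/r = (1.1 × 10⁶)² / 6.4 × 10⁻¹⁰ = 1.9 × 10²¹ m/s²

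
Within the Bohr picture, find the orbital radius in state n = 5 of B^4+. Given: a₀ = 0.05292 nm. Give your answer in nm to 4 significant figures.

r_n = n²a₀/Z = 5² × 0.05292 / 5
    = 25 × 0.05292 / 5 = 0.2646 nm

0.2646 nm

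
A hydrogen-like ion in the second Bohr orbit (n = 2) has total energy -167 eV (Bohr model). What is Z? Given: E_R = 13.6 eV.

E_n = −E_R Z²/n² ⇒ Z² = −E_n n²/E_R = 167 × 2² / 13.6 ≈ 49.12
Z = 7

7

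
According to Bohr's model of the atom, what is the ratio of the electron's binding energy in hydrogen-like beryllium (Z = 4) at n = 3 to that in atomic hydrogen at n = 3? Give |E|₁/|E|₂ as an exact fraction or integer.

|E| ∝ Z^2 · n^-2
|E|₁/|E|₂ = (4/1)^2 · (3/3)^-2 = 16

16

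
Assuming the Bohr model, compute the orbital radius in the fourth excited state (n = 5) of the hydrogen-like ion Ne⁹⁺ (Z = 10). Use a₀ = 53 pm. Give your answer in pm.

130 pm

r_n = n²a₀/Z = 5² × 53 / 10
    = 25 × 53 / 10 = 130 pm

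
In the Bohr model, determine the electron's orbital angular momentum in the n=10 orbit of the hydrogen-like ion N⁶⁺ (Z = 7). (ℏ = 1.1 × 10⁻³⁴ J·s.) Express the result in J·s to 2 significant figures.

1.1 × 10⁻³³ J·s

L_n = nℏ = 10 × 1.1 × 10⁻³⁴ = 1.1 × 10⁻³³ J·s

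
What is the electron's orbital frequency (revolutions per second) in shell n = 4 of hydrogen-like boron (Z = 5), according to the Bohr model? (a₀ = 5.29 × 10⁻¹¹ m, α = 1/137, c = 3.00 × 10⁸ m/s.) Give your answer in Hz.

2.57 × 10¹⁵ Hz

r = n²a₀/Z = 1.69 × 10⁻¹⁰ m, v = Zαc/n = 2.74 × 10⁶ m/s
f = v/(2πr) = 2.57 × 10¹⁵ Hz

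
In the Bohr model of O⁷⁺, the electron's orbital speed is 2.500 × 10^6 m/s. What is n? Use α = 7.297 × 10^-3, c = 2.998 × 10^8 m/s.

v_n = Zαc/n ⇒ n = Zαc/v = 8 × 0.007297 × 2.998 × 10^8 / 2.500 × 10^6 ≈ 7.00
n = 7

7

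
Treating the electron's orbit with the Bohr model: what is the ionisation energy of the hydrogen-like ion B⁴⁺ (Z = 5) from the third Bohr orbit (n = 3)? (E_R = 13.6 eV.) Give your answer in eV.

37.8 eV

E_n = −E_R·Z²/n² = −13.6 × 5²/3² eV = -37.8 eV
Ionisation energy = −E_n = 37.8 eV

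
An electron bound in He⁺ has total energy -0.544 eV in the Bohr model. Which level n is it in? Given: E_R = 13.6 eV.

E_n = −E_R Z²/n² ⇒ n² = E_R Z²/(−E_n) = 13.6 × 2² / 0.544 ≈ 100.00
n = 10

10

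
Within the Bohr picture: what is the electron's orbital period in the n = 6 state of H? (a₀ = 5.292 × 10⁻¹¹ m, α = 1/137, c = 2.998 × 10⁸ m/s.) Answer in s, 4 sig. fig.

3.282 × 10⁻¹⁴ s

r = n²a₀/Z = 6²·5.292 × 10⁻¹¹/1 = 1.905 × 10⁻⁹ m
v = Zαc/n = 1·0.007299·2.998 × 10⁸/6 = 3.647 × 10⁵ m/s
T = 2πr/v = 3.282 × 10⁻¹⁴ s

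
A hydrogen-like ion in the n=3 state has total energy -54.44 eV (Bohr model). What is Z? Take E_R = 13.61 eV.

E_n = −E_R Z²/n² ⇒ Z² = −E_n n²/E_R = 54.44 × 3² / 13.61 ≈ 36.00
Z = 6

6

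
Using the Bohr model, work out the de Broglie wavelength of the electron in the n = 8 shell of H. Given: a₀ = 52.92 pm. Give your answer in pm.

2660 pm

The Bohr quantisation condition is nλ = 2πr_n.
r_n = n²a₀/Z = 3387 pm
λ = 2πr_n/n = 2π·3387/8 = 2660 pm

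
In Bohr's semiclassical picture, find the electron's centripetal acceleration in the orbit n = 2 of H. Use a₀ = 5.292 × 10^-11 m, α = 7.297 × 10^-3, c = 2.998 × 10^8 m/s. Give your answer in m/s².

r = n²a₀/Z = 2.117 × 10^-10 m, v = Zαc/n = 1.094 × 10^6 m/s
a = v²/r = (1.094 × 10^6)² / 2.117 × 10^-10 = 5.652 × 10^21 m/s²

5.652 × 10^21 m/s²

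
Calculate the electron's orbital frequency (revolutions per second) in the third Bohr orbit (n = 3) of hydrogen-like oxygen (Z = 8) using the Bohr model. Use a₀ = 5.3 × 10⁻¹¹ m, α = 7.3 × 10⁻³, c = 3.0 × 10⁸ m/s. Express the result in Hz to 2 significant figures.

1.6 × 10¹⁶ Hz

r = n²a₀/Z = 6.0 × 10⁻¹¹ m, v = Zαc/n = 5.8 × 10⁶ m/s
f = v/(2πr) = 1.6 × 10¹⁶ Hz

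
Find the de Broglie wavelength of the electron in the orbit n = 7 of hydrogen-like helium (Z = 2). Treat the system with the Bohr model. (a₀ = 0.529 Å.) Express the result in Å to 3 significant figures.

The Bohr quantisation condition is nλ = 2πr_n.
r_n = n²a₀/Z = 13.0 Å
λ = 2πr_n/n = 2π·13.0/7 = 11.6 Å

11.6 Å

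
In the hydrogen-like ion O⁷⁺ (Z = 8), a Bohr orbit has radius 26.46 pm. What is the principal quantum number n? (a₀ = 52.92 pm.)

r_n = n²a₀/Z ⇒ n² = rZ/a₀ = 26.46 × 8 / 52.92 ≈ 4.00
n = 2

2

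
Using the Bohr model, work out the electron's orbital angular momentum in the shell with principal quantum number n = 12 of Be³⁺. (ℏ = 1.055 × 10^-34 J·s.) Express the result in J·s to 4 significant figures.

1.266 × 10^-33 J·s

L_n = nℏ = 12 × 1.055 × 10^-34 = 1.266 × 10^-33 J·s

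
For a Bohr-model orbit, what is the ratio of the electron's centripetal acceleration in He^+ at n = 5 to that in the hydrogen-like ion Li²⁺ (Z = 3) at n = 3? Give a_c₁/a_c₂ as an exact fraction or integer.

24/625

a_c ∝ Z^3 · n^-4
a_c₁/a_c₂ = (2/3)^3 · (5/3)^-4 = 24/625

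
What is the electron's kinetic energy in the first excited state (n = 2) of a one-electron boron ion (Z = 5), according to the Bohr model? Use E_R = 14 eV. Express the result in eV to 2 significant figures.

88 eV

For a Coulomb orbit the virial theorem gives K = −E_n.
E_n = −E_R·Z²/n², so K = E_R·Z²/n² = 14 × 5²/2² = 88 eV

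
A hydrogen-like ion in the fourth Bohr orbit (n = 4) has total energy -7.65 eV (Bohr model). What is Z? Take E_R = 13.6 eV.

E_n = −E_R Z²/n² ⇒ Z² = −E_n n²/E_R = 7.65 × 4² / 13.6 ≈ 9.00
Z = 3

3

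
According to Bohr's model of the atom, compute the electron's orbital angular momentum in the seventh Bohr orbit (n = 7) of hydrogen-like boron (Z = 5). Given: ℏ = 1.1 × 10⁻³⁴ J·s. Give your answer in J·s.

L_n = nℏ = 7 × 1.1 × 10⁻³⁴ = 7.7 × 10⁻³⁴ J·s

7.7 × 10⁻³⁴ J·s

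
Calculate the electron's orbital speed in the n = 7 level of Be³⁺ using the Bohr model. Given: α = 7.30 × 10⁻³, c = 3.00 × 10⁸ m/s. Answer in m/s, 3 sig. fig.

1.25 × 10⁶ m/s

v_n = Zαc/n = 4 × 0.00730 × 3.00 × 10⁸ / 7
    = 1.25 × 10⁶ m/s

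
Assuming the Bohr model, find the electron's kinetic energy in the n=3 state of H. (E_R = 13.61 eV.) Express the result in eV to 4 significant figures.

For a Coulomb orbit the virial theorem gives K = −E_n.
E_n = −E_R·Z²/n², so K = E_R·Z²/n² = 13.61 × 1²/3² = 1.512 eV

1.512 eV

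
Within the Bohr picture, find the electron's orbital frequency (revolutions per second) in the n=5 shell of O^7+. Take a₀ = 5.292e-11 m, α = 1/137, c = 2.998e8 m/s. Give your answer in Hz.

3.370e15 Hz

r = n²a₀/Z = 1.654e-10 m, v = Zαc/n = 3.501e6 m/s
f = v/(2πr) = 3.370e15 Hz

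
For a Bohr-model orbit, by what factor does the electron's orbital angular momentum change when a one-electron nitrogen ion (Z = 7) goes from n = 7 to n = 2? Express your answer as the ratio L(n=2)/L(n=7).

L = nℏ depends only on n, so L ∝ n.
L(n=2)/L(n=7) = (2/7)^1 = 2/7

2/7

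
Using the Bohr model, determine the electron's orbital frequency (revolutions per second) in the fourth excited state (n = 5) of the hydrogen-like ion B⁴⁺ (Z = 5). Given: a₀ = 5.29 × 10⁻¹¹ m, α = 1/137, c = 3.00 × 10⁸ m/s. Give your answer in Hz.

r = n²a₀/Z = 2.64 × 10⁻¹⁰ m, v = Zαc/n = 2.19 × 10⁶ m/s
f = v/(2πr) = 1.32 × 10¹⁵ Hz

1.32 × 10¹⁵ Hz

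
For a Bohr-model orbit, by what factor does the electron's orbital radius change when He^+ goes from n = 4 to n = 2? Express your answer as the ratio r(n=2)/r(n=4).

r ∝ Z^-1 · n^2; with Z fixed, r ∝ n^2.
r(n=2)/r(n=4) = (2/4)^2 = 1/4

1/4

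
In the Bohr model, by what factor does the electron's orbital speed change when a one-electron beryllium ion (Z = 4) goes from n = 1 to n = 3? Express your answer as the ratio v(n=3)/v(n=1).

v ∝ Z^1 · n^-1; with Z fixed, v ∝ n^-1.
v(n=3)/v(n=1) = (3/1)^-1 = 1/3

1/3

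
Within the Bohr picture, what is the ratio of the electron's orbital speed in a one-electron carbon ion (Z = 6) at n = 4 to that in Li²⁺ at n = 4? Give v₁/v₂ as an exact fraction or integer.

2

v ∝ Z^1 · n^-1
v₁/v₂ = (6/3)^1 · (4/4)^-1 = 2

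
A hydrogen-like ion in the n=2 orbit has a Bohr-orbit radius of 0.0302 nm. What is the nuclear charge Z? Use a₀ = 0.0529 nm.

r_n = n²a₀/Z ⇒ Z = n²a₀/r = 2² × 0.0529 / 0.0302 ≈ 7.01
Z = 7

7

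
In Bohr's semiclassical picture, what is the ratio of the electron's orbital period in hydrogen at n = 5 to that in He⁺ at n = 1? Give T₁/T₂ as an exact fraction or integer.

500

T ∝ Z^-2 · n^3
T₁/T₂ = (1/2)^-2 · (5/1)^3 = 500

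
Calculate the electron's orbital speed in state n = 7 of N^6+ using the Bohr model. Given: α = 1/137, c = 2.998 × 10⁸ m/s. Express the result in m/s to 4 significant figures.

2.188 × 10⁶ m/s

v_n = Zαc/n = 7 × 0.007299 × 2.998 × 10⁸ / 7
    = 2.188 × 10⁶ m/s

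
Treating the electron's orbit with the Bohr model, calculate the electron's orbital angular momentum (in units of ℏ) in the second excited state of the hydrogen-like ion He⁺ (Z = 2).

L_n = nℏ, so L/ℏ = n = 3.

3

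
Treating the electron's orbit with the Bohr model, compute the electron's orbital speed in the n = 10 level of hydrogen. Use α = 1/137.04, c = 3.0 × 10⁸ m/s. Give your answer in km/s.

220 km/s

v_n = Zαc/n = 1 × 0.0073 × 3.0 × 10⁸ / 10
    = 220 km/s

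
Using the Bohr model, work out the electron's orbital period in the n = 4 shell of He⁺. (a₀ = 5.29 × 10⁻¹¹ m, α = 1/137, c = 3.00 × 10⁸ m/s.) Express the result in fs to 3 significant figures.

r = n²a₀/Z = 4²·5.29 × 10⁻¹¹/2 = 4.23 × 10⁻¹⁰ m
v = Zαc/n = 2·0.00730·3.00 × 10⁸/4 = 1.09 × 10⁶ m/s
T = 2πr/v = 2.43 × 10⁻¹⁵ s = 2.43 fs

2.43 fs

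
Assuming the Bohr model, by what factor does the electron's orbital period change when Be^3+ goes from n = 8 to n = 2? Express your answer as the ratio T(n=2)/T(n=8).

1/64

T ∝ Z^-2 · n^3; with Z fixed, T ∝ n^3.
T(n=2)/T(n=8) = (2/8)^3 = 1/64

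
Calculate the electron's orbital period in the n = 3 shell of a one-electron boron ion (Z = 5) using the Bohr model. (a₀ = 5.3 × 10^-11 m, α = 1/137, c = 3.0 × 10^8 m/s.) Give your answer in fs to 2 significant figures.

r = n²a₀/Z = 3²·5.3 × 10^-11/5 = 9.5 × 10^-11 m
v = Zαc/n = 5·0.0073·3.0 × 10^8/3 = 3.6 × 10^6 m/s
T = 2πr/v = 1.6 × 10^-16 s = 0.16 fs

0.16 fs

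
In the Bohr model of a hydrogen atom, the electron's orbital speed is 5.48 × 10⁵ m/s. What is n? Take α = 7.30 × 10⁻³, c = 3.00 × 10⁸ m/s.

4

v_n = Zαc/n ⇒ n = Zαc/v = 1 × 0.00730 × 3.00 × 10⁸ / 5.48 × 10⁵ ≈ 4.00
n = 4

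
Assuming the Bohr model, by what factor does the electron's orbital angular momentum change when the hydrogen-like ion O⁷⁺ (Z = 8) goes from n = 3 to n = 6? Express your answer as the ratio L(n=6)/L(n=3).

L = nℏ depends only on n, so L ∝ n.
L(n=6)/L(n=3) = (6/3)^1 = 2

2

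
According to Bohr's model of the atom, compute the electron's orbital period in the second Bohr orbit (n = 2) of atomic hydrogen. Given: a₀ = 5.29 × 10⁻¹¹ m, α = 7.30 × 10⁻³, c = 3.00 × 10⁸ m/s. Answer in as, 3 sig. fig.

r = n²a₀/Z = 2²·5.29 × 10⁻¹¹/1 = 2.12 × 10⁻¹⁰ m
v = Zαc/n = 1·0.00730·3.00 × 10⁸/2 = 1.09 × 10⁶ m/s
T = 2πr/v = 1.21 × 10⁻¹⁵ s = 1210 as

1210 as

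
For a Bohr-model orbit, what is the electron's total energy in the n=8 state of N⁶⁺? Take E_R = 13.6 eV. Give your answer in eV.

-10.4 eV

E_n = −E_R·Z²/n² = −13.6 × 7²/8² = -10.4 eV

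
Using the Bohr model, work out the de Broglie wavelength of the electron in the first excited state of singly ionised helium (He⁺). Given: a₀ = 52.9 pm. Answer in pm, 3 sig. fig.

332 pm

The Bohr quantisation condition is nλ = 2πr_n.
r_n = n²a₀/Z = 106 pm
λ = 2πr_n/n = 2π·106/2 = 332 pm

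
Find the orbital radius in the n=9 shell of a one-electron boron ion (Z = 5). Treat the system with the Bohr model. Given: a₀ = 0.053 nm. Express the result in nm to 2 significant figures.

0.86 nm

r_n = n²a₀/Z = 9² × 0.053 / 5
    = 81 × 0.053 / 5 = 0.86 nm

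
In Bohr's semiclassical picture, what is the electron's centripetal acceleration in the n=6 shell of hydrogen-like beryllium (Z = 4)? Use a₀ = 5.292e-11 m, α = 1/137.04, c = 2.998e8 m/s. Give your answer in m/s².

r = n²a₀/Z = 4.763e-10 m, v = Zαc/n = 1.458e6 m/s
a = v²/r = (1.458e6)² / 4.763e-10 = 4.466e21 m/s²

4.466e21 m/s²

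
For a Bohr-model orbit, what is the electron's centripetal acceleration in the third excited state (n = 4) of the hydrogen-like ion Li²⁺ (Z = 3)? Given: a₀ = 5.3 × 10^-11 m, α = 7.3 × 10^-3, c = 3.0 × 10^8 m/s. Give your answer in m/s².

r = n²a₀/Z = 2.8 × 10^-10 m, v = Zαc/n = 1.6 × 10^6 m/s
a = v²/r = (1.6 × 10^6)² / 2.8 × 10^-10 = 9.5 × 10^21 m/s²

9.5 × 10^21 m/s²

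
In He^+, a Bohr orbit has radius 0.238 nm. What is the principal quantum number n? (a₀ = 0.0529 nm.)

r_n = n²a₀/Z ⇒ n² = rZ/a₀ = 0.238 × 2 / 0.0529 ≈ 9.00
n = 3

3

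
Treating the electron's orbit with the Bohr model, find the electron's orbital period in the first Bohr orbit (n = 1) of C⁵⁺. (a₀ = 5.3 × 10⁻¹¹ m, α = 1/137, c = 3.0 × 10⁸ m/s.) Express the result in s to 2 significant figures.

r = n²a₀/Z = 1²·5.3 × 10⁻¹¹/6 = 8.8 × 10⁻¹² m
v = Zαc/n = 6·0.0073·3.0 × 10⁸/1 = 1.3 × 10⁷ m/s
T = 2πr/v = 4.2 × 10⁻¹⁸ s

4.2 × 10⁻¹⁸ s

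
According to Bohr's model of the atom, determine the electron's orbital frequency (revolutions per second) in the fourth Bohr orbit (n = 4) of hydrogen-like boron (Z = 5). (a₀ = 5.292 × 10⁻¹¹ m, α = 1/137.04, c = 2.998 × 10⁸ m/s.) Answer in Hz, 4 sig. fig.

2.570 × 10¹⁵ Hz

r = n²a₀/Z = 1.693 × 10⁻¹⁰ m, v = Zαc/n = 2.735 × 10⁶ m/s
f = v/(2πr) = 2.570 × 10¹⁵ Hz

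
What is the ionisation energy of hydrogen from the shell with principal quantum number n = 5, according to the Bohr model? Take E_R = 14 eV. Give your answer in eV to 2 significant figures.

E_n = −E_R·Z²/n² = −14 × 1²/5² eV = -0.56 eV
Ionisation energy = −E_n = 0.56 eV

0.56 eV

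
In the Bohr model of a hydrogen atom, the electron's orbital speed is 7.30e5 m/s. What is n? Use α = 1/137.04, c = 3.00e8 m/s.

3

v_n = Zαc/n ⇒ n = Zαc/v = 1 × 0.00730 × 3.00e8 / 7.30e5 ≈ 3.00
n = 3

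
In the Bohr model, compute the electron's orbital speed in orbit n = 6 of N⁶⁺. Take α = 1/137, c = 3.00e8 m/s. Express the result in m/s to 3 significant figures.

2.55e6 m/s

v_n = Zαc/n = 7 × 0.00730 × 3.00e8 / 6
    = 2.55e6 m/s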